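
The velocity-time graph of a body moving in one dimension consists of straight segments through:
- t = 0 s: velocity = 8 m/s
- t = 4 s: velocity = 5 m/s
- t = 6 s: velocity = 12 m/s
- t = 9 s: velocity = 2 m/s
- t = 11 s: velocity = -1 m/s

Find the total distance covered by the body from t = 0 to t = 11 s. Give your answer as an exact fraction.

Total distance travelled is ∫|v| dt — sum the magnitudes of each area piece.
0–4 s: |½(8 + 5)(4)| = 26 m
4–6 s: |½(5 + 12)(2)| = 17 m
6–9 s: |½(12 + 2)(3)| = 21 m
9–11 s: v = 0 at t = 31/3 s; triangle areas 4/3 + 1/3 = 5/3 m
Total distance = 197/3 m

197/3 m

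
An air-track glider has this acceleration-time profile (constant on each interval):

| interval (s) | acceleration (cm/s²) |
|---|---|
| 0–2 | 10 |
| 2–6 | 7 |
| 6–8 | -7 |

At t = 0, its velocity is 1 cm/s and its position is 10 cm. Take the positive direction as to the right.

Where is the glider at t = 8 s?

On each constant-a segment, Δv = aΔt and Δx = v₀Δt + ½aΔt²; chain segment to segment.
0–2 s: v starts 1 cm/s; Δx = 1·2 + ½·10·2² = 22 cm; v ends 21 cm/s.
2–6 s: v starts 21 cm/s; Δx = 21·4 + ½·7·4² = 140 cm; v ends 49 cm/s.
6–8 s: v starts 49 cm/s; Δx = 49·2 + ½·-7·2² = 84 cm; v ends 35 cm/s.
x(8) = 10 + Σ Δx = 256 cm.

256 cm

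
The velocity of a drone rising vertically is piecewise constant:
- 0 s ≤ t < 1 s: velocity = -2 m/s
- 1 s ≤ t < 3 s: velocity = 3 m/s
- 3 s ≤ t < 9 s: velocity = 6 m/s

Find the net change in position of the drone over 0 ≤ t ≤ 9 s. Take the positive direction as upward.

Net displacement equals the area under the velocity-time graph (areas below the axis count negative).
0–1 s: -2 × 1 = -2 m
1–3 s: 3 × 2 = 6 m
3–9 s: 6 × 6 = 36 m
Net displacement = 40 m

40 m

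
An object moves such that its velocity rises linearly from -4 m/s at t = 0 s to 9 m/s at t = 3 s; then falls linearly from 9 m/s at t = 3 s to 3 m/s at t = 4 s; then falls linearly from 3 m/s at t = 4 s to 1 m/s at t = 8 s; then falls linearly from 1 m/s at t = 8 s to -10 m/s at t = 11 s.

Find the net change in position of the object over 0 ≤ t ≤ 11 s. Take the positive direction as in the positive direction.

Net displacement equals the area under the velocity-time graph (areas below the axis count negative).
0–3 s: ½(-4 + 9)(3) = 7.5 m
3–4 s: ½(9 + 3)(1) = 6 m
4–8 s: ½(3 + 1)(4) = 8 m
8–11 s: ½(1 + -10)(3) = -13.5 m
Net displacement = 8 m

8 m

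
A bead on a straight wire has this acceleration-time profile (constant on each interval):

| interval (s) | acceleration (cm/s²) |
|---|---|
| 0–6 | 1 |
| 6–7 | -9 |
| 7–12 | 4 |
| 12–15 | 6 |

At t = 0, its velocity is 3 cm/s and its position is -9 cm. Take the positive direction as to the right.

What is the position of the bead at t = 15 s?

168.5 cm

On each constant-a segment, Δv = aΔt and Δx = v₀Δt + ½aΔt²; chain segment to segment.
0–6 s: v starts 3 cm/s; Δx = 3·6 + ½·1·6² = 36 cm; v ends 9 cm/s.
6–7 s: v starts 9 cm/s; Δx = 9·1 + ½·-9·1² = 4.5 cm; v ends 0 cm/s.
7–12 s: v starts 0 cm/s; Δx = 0·5 + ½·4·5² = 50 cm; v ends 20 cm/s.
12–15 s: v starts 20 cm/s; Δx = 20·3 + ½·6·3² = 87 cm; v ends 38 cm/s.
x(15) = -9 + Σ Δx = 168.5 cm.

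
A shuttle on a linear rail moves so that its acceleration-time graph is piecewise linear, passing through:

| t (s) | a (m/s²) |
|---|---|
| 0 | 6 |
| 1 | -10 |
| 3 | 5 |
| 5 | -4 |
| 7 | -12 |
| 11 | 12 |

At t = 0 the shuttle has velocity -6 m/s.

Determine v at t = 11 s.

Δv equals the area under the a-t graph; then v = v₀ + Δv.
0–1 s: ½(6 + -10)(1) = -2 m/s
1–3 s: ½(-10 + 5)(2) = -5 m/s
3–5 s: ½(5 + -4)(2) = 1 m/s
5–7 s: ½(-4 + -12)(2) = -16 m/s
7–11 s: ½(-12 + 12)(4) = 0 m/s
Δv = -22 m/s, so v(11) = -6 + (-22) = -28 m/s.

-28 m/s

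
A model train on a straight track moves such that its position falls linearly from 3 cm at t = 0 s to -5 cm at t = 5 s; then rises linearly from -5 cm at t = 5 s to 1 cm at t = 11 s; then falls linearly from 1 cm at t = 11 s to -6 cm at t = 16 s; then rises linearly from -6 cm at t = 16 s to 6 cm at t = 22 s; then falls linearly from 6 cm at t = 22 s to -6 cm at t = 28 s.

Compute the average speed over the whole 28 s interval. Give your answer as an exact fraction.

45/28 cm/s

Average speed = (total path length)/(elapsed time); on a piecewise-linear x-t graph the path length is Σ|Δx|.
0–5 s: |Δx| = |-5 − 3| = 8 cm
5–11 s: |Δx| = |1 − -5| = 6 cm
11–16 s: |Δx| = |-6 − 1| = 7 cm
16–22 s: |Δx| = |6 − -6| = 12 cm
22–28 s: |Δx| = |-6 − 6| = 12 cm
Total path = 45 cm; average speed = 45/28 = 45/28 cm/s.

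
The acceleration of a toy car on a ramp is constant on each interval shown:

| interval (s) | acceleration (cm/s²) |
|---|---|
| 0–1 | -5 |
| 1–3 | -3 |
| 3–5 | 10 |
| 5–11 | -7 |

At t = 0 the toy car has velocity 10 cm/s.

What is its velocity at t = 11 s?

-23 cm/s

Δv equals the area under the a-t graph; then v = v₀ + Δv.
0–1 s: -5 × 1 = -5 cm/s
1–3 s: -3 × 2 = -6 cm/s
3–5 s: 10 × 2 = 20 cm/s
5–11 s: -7 × 6 = -42 cm/s
Δv = -33 cm/s, so v(11) = 10 + (-33) = -23 cm/s.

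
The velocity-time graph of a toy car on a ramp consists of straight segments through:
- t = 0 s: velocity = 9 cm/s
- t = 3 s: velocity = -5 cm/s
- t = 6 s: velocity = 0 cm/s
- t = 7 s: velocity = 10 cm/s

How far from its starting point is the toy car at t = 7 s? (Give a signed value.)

3.5 cm

Net displacement equals the area under the velocity-time graph (areas below the axis count negative).
0–3 s: ½(9 + -5)(3) = 6 cm
3–6 s: ½(-5 + 0)(3) = -7.5 cm
6–7 s: ½(0 + 10)(1) = 5 cm
Net displacement = 3.5 cm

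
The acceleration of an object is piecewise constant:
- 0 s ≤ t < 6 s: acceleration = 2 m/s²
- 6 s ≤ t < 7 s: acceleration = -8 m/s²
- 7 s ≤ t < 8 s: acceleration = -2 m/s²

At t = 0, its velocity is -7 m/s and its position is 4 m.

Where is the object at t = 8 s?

On each constant-a segment, Δv = aΔt and Δx = v₀Δt + ½aΔt²; chain segment to segment.
0–6 s: v starts -7 m/s; Δx = -7·6 + ½·2·6² = -6 m; v ends 5 m/s.
6–7 s: v starts 5 m/s; Δx = 5·1 + ½·-8·1² = 1 m; v ends -3 m/s.
7–8 s: v starts -3 m/s; Δx = -3·1 + ½·-2·1² = -4 m; v ends -5 m/s.
x(8) = 4 + Σ Δx = -5 m.

-5 m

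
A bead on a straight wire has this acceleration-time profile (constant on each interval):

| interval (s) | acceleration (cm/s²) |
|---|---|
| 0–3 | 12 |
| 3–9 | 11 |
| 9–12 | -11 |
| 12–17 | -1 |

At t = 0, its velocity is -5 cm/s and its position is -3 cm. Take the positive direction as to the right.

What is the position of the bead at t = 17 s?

On each constant-a segment, Δv = aΔt and Δx = v₀Δt + ½aΔt²; chain segment to segment.
0–3 s: v starts -5 cm/s; Δx = -5·3 + ½·12·3² = 39 cm; v ends 31 cm/s.
3–9 s: v starts 31 cm/s; Δx = 31·6 + ½·11·6² = 384 cm; v ends 97 cm/s.
9–12 s: v starts 97 cm/s; Δx = 97·3 + ½·-11·3² = 241.5 cm; v ends 64 cm/s.
12–17 s: v starts 64 cm/s; Δx = 64·5 + ½·-1·5² = 307.5 cm; v ends 59 cm/s.
x(17) = -3 + Σ Δx = 969 cm.

969 cm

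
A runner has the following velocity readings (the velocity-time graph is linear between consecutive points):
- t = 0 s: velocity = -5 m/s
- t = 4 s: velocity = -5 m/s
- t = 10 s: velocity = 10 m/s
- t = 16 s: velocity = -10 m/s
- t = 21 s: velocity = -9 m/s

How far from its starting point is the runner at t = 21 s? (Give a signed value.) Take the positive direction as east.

Net displacement equals the area under the velocity-time graph (areas below the axis count negative).
0–4 s: -5 × 4 = -20 m
4–10 s: ½(-5 + 10)(6) = 15 m
10–16 s: ½(10 + -10)(6) = 0 m
16–21 s: ½(-10 + -9)(5) = -47.5 m
Net displacement = -52.5 m

-52.5 m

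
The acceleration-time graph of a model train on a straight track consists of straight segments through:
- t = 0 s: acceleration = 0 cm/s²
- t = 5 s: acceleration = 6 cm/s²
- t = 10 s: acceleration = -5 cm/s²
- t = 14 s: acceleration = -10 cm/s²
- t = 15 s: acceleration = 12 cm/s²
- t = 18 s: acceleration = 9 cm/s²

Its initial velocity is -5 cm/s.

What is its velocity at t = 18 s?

Δv equals the area under the a-t graph; then v = v₀ + Δv.
0–5 s: ½(0 + 6)(5) = 15 cm/s
5–10 s: ½(6 + -5)(5) = 2.5 cm/s
10–14 s: ½(-5 + -10)(4) = -30 cm/s
14–15 s: ½(-10 + 12)(1) = 1 cm/s
15–18 s: ½(12 + 9)(3) = 31.5 cm/s
Δv = 20 cm/s, so v(18) = -5 + (20) = 15 cm/s.

15 cm/s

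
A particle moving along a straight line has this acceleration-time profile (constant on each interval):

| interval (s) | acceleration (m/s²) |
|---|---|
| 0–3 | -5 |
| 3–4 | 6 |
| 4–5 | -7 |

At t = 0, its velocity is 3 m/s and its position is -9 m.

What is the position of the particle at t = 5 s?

On each constant-a segment, Δv = aΔt and Δx = v₀Δt + ½aΔt²; chain segment to segment.
0–3 s: v starts 3 m/s; Δx = 3·3 + ½·-5·3² = -13.5 m; v ends -12 m/s.
3–4 s: v starts -12 m/s; Δx = -12·1 + ½·6·1² = -9 m; v ends -6 m/s.
4–5 s: v starts -6 m/s; Δx = -6·1 + ½·-7·1² = -9.5 m; v ends -13 m/s.
x(5) = -9 + Σ Δx = -41 m.

-41 m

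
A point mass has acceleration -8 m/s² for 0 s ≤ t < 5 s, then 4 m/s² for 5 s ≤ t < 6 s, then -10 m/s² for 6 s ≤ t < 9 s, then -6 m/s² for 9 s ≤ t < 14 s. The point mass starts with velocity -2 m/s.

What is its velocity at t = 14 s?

-98 m/s

Δv equals the area under the a-t graph; then v = v₀ + Δv.
0–5 s: -8 × 5 = -40 m/s
5–6 s: 4 × 1 = 4 m/s
6–9 s: -10 × 3 = -30 m/s
9–14 s: -6 × 5 = -30 m/s
Δv = -96 m/s, so v(14) = -2 + (-96) = -98 m/s.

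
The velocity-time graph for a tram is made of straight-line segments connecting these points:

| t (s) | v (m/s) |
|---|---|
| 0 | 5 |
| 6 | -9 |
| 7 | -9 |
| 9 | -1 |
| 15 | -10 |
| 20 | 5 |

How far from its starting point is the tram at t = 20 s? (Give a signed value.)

-76.5 m

Displacement is the signed area under the v-t curve.
0–6 s: ½(5 + -9)(6) = -12 m
6–7 s: -9 × 1 = -9 m
7–9 s: ½(-9 + -1)(2) = -10 m
9–15 s: ½(-1 + -10)(6) = -33 m
15–20 s: ½(-10 + 5)(5) = -12.5 m
Net displacement = -76.5 m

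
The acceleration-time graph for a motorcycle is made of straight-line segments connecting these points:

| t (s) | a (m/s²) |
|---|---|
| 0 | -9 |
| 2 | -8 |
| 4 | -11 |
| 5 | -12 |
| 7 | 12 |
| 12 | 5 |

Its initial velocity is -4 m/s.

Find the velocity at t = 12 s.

-9 m/s

Δv equals the area under the a-t graph; then v = v₀ + Δv.
0–2 s: ½(-9 + -8)(2) = -17 m/s
2–4 s: ½(-8 + -11)(2) = -19 m/s
4–5 s: ½(-11 + -12)(1) = -11.5 m/s
5–7 s: ½(-12 + 12)(2) = 0 m/s
7–12 s: ½(12 + 5)(5) = 42.5 m/s
Δv = -5 m/s, so v(12) = -4 + (-5) = -9 m/s.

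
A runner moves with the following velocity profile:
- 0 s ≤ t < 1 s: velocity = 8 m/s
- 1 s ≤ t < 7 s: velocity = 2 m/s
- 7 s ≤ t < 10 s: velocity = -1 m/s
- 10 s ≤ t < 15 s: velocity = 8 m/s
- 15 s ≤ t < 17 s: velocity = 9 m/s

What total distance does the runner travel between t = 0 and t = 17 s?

Total distance travelled is ∫|v| dt — sum the magnitudes of each area piece.
0–1 s: |8| × 1 = 8 m
1–7 s: |2| × 6 = 12 m
7–10 s: |-1| × 3 = 3 m
10–15 s: |8| × 5 = 40 m
15–17 s: |9| × 2 = 18 m
Total distance = 81 m

81 m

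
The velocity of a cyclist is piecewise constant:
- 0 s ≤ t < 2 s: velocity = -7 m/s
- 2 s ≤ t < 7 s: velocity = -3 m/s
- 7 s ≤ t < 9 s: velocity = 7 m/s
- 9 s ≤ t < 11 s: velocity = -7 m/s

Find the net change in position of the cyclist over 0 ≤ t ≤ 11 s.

Net displacement equals the area under the velocity-time graph (areas below the axis count negative).
0–2 s: -7 × 2 = -14 m
2–7 s: -3 × 5 = -15 m
7–9 s: 7 × 2 = 14 m
9–11 s: -7 × 2 = -14 m
Net displacement = -29 m

-29 m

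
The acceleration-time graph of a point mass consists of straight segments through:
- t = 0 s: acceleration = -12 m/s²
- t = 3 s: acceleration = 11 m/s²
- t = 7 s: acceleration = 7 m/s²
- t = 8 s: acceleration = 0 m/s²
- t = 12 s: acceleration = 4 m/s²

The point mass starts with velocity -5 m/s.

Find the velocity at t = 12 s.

Δv equals the area under the a-t graph; then v = v₀ + Δv.
0–3 s: ½(-12 + 11)(3) = -1.5 m/s
3–7 s: ½(11 + 7)(4) = 36 m/s
7–8 s: ½(7 + 0)(1) = 3.5 m/s
8–12 s: ½(0 + 4)(4) = 8 m/s
Δv = 46 m/s, so v(12) = -5 + (46) = 41 m/s.

41 m/s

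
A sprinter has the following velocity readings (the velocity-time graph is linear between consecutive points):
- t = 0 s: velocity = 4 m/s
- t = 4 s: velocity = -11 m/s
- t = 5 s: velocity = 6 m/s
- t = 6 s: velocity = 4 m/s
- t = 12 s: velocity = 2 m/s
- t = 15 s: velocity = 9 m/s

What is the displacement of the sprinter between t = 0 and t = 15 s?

Net displacement equals the area under the velocity-time graph (areas below the axis count negative).
0–4 s: ½(4 + -11)(4) = -14 m
4–5 s: ½(-11 + 6)(1) = -2.5 m
5–6 s: ½(6 + 4)(1) = 5 m
6–12 s: ½(4 + 2)(6) = 18 m
12–15 s: ½(2 + 9)(3) = 16.5 m
Net displacement = 23 m

23 m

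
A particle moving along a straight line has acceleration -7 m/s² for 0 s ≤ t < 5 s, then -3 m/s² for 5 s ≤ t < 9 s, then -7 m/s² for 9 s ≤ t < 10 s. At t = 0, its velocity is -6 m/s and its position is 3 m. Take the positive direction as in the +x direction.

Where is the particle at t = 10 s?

-359 m

On each constant-a segment, Δv = aΔt and Δx = v₀Δt + ½aΔt²; chain segment to segment.
0–5 s: v starts -6 m/s; Δx = -6·5 + ½·-7·5² = -117.5 m; v ends -41 m/s.
5–9 s: v starts -41 m/s; Δx = -41·4 + ½·-3·4² = -188 m; v ends -53 m/s.
9–10 s: v starts -53 m/s; Δx = -53·1 + ½·-7·1² = -56.5 m; v ends -60 m/s.
x(10) = 3 + Σ Δx = -359 m.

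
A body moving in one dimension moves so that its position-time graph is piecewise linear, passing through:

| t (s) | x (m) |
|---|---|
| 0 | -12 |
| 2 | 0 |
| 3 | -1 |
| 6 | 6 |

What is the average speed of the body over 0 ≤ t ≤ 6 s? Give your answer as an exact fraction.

10/3 m/s

Average speed = (total path length)/(elapsed time); on a piecewise-linear x-t graph the path length is Σ|Δx|.
0–2 s: |Δx| = |0 − -12| = 12 m
2–3 s: |Δx| = |-1 − 0| = 1 m
3–6 s: |Δx| = |6 − -1| = 7 m
Total path = 20 m; average speed = 20/6 = 10/3 m/s.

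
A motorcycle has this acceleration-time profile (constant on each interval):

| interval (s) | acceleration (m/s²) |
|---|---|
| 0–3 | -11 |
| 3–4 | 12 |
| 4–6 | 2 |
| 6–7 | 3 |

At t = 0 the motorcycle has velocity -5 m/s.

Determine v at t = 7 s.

Δv equals the area under the a-t graph; then v = v₀ + Δv.
0–3 s: -11 × 3 = -33 m/s
3–4 s: 12 × 1 = 12 m/s
4–6 s: 2 × 2 = 4 m/s
6–7 s: 3 × 1 = 3 m/s
Δv = -14 m/s, so v(7) = -5 + (-14) = -19 m/s.

-19 m/s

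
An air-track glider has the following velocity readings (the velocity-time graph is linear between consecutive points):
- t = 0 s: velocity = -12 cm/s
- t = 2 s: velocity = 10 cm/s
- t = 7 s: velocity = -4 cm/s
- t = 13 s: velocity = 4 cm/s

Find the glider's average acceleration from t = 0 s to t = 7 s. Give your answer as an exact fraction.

8/7 cm/s²

Average acceleration = Δv/Δt = (-4 − -12)/(7 − 0) = 8/7 cm/s².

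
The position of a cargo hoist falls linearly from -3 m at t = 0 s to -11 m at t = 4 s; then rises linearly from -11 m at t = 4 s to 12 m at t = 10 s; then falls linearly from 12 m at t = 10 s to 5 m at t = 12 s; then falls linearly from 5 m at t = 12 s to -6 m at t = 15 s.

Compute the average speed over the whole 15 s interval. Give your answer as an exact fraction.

Average speed = (total path length)/(elapsed time); on a piecewise-linear x-t graph the path length is Σ|Δx|.
0–4 s: |Δx| = |-11 − -3| = 8 m
4–10 s: |Δx| = |12 − -11| = 23 m
10–12 s: |Δx| = |5 − 12| = 7 m
12–15 s: |Δx| = |-6 − 5| = 11 m
Total path = 49 m; average speed = 49/15 = 49/15 m/s.

49/15 m/s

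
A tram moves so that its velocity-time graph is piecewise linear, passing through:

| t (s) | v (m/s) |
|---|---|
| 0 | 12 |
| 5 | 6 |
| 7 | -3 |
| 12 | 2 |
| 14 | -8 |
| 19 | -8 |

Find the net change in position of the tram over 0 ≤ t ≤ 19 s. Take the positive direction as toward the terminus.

-0.5 m

Net displacement equals the area under the velocity-time graph (areas below the axis count negative).
0–5 s: ½(12 + 6)(5) = 45 m
5–7 s: ½(6 + -3)(2) = 3 m
7–12 s: ½(-3 + 2)(5) = -2.5 m
12–14 s: ½(2 + -8)(2) = -6 m
14–19 s: -8 × 5 = -40 m
Net displacement = -0.5 m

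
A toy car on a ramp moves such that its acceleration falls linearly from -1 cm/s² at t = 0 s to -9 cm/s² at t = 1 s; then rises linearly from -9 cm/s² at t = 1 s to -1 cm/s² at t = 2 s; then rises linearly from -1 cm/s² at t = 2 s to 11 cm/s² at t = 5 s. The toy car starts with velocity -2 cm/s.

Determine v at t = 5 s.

3 cm/s

Δv equals the area under the a-t graph; then v = v₀ + Δv.
0–1 s: ½(-1 + -9)(1) = -5 cm/s
1–2 s: ½(-9 + -1)(1) = -5 cm/s
2–5 s: ½(-1 + 11)(3) = 15 cm/s
Δv = 5 cm/s, so v(5) = -2 + (5) = 3 cm/s.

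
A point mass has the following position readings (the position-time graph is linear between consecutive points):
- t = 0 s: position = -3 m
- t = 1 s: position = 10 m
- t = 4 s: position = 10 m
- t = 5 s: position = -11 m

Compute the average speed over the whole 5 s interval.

6.8 m/s

Average speed = (total path length)/(elapsed time); on a piecewise-linear x-t graph the path length is Σ|Δx|.
0–1 s: |Δx| = |10 − -3| = 13 m
1–4 s: |Δx| = |10 − 10| = 0 m
4–5 s: |Δx| = |-11 − 10| = 21 m
Total path = 34 m; average speed = 34/5 = 6.8 m/s.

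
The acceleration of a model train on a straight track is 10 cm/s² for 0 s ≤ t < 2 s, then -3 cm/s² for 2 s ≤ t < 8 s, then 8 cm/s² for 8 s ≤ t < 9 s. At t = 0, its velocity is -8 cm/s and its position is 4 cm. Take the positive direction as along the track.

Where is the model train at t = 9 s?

On each constant-a segment, Δv = aΔt and Δx = v₀Δt + ½aΔt²; chain segment to segment.
0–2 s: v starts -8 cm/s; Δx = -8·2 + ½·10·2² = 4 cm; v ends 12 cm/s.
2–8 s: v starts 12 cm/s; Δx = 12·6 + ½·-3·6² = 18 cm; v ends -6 cm/s.
8–9 s: v starts -6 cm/s; Δx = -6·1 + ½·8·1² = -2 cm; v ends 2 cm/s.
x(9) = 4 + Σ Δx = 24 cm.

24 cm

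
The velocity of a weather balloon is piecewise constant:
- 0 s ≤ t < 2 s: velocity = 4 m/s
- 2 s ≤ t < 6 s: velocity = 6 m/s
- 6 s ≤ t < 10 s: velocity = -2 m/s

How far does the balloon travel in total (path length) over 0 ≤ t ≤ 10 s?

Total distance travelled is ∫|v| dt — sum the magnitudes of each area piece.
0–2 s: |4| × 2 = 8 m
2–6 s: |6| × 4 = 24 m
6–10 s: |-2| × 4 = 8 m
Total distance = 40 m

40 m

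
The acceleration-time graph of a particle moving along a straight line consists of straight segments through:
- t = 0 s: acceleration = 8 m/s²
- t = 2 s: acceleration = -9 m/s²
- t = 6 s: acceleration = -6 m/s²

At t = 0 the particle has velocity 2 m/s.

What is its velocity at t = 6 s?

Δv equals the area under the a-t graph; then v = v₀ + Δv.
0–2 s: ½(8 + -9)(2) = -1 m/s
2–6 s: ½(-9 + -6)(4) = -30 m/s
Δv = -31 m/s, so v(6) = 2 + (-31) = -29 m/s.

-29 m/s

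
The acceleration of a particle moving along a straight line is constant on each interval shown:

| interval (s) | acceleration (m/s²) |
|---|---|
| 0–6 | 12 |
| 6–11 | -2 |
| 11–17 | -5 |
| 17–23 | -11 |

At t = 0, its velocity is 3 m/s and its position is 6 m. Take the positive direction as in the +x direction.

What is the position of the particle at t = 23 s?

902 m

On each constant-a segment, Δv = aΔt and Δx = v₀Δt + ½aΔt²; chain segment to segment.
0–6 s: v starts 3 m/s; Δx = 3·6 + ½·12·6² = 234 m; v ends 75 m/s.
6–11 s: v starts 75 m/s; Δx = 75·5 + ½·-2·5² = 350 m; v ends 65 m/s.
11–17 s: v starts 65 m/s; Δx = 65·6 + ½·-5·6² = 300 m; v ends 35 m/s.
17–23 s: v starts 35 m/s; Δx = 35·6 + ½·-11·6² = 12 m; v ends -31 m/s.
x(23) = 6 + Σ Δx = 902 m.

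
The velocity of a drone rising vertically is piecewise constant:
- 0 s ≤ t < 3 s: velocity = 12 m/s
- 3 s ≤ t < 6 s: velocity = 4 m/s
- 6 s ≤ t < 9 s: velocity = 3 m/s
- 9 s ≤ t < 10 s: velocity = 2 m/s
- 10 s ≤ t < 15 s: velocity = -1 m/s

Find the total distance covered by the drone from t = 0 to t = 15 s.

64 m

Distance (not displacement) is the total path length: add the absolute areas under v-t.
0–3 s: |12| × 3 = 36 m
3–6 s: |4| × 3 = 12 m
6–9 s: |3| × 3 = 9 m
9–10 s: |2| × 1 = 2 m
10–15 s: |-1| × 5 = 5 m
Total distance = 64 m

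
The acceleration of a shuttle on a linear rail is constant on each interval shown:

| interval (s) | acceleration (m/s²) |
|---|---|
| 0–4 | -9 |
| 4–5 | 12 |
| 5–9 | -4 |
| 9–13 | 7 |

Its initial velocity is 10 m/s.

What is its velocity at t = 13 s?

-2 m/s

Δv equals the area under the a-t graph; then v = v₀ + Δv.
0–4 s: -9 × 4 = -36 m/s
4–5 s: 12 × 1 = 12 m/s
5–9 s: -4 × 4 = -16 m/s
9–13 s: 7 × 4 = 28 m/s
Δv = -12 m/s, so v(13) = 10 + (-12) = -2 m/s.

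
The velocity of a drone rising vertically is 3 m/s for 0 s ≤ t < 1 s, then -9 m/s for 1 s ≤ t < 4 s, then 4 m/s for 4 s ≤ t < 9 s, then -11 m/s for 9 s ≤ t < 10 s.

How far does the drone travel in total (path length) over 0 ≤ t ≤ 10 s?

61 m

Distance (not displacement) is the total path length: add the absolute areas under v-t.
0–1 s: |3| × 1 = 3 m
1–4 s: |-9| × 3 = 27 m
4–9 s: |4| × 5 = 20 m
9–10 s: |-11| × 1 = 11 m
Total distance = 61 m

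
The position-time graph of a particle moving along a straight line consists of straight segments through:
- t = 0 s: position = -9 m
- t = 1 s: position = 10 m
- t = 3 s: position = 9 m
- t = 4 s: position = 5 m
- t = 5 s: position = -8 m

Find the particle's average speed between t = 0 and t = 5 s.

Average speed = (total path length)/(elapsed time); on a piecewise-linear x-t graph the path length is Σ|Δx|.
0–1 s: |Δx| = |10 − -9| = 19 m
1–3 s: |Δx| = |9 − 10| = 1 m
3–4 s: |Δx| = |5 − 9| = 4 m
4–5 s: |Δx| = |-8 − 5| = 13 m
Total path = 37 m; average speed = 37/5 = 7.4 m/s.

7.4 m/s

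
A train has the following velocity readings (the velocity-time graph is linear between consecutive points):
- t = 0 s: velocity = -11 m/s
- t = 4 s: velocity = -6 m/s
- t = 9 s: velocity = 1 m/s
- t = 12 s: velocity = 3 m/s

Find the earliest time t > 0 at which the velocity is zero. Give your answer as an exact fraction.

v changes sign on 4–9 s (from -6 to 1); the graph is linear there, so v = 0 at t = 4 + (6)·(9 − 4)/(1 − -6) = 58/7 s.

t = 58/7 s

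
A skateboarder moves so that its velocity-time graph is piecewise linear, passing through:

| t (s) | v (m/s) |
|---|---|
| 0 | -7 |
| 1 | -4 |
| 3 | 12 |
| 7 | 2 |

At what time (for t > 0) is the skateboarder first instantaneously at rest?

v changes sign on 1–3 s (from -4 to 12); the graph is linear there, so v = 0 at t = 1 + (4)·(3 − 1)/(12 − -4) = 1.5 s.

t = 1.5 s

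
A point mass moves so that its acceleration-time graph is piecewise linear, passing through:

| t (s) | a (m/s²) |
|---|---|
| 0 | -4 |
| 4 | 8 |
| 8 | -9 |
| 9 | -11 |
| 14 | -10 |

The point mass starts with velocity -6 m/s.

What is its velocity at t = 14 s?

-62.5 m/s

Δv equals the area under the a-t graph; then v = v₀ + Δv.
0–4 s: ½(-4 + 8)(4) = 8 m/s
4–8 s: ½(8 + -9)(4) = -2 m/s
8–9 s: ½(-9 + -11)(1) = -10 m/s
9–14 s: ½(-11 + -10)(5) = -52.5 m/s
Δv = -56.5 m/s, so v(14) = -6 + (-56.5) = -62.5 m/s.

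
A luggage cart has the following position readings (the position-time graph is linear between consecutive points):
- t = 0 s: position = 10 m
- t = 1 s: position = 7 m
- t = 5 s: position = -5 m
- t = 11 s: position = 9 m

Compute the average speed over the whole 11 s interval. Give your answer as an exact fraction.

Average speed = (total path length)/(elapsed time); on a piecewise-linear x-t graph the path length is Σ|Δx|.
0–1 s: |Δx| = |7 − 10| = 3 m
1–5 s: |Δx| = |-5 − 7| = 12 m
5–11 s: |Δx| = |9 − -5| = 14 m
Total path = 29 m; average speed = 29/11 = 29/11 m/s.

29/11 m/s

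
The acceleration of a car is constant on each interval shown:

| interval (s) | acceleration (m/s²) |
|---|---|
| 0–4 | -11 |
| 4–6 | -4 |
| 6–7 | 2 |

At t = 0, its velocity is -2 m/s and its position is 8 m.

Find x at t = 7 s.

On each constant-a segment, Δv = aΔt and Δx = v₀Δt + ½aΔt²; chain segment to segment.
0–4 s: v starts -2 m/s; Δx = -2·4 + ½·-11·4² = -96 m; v ends -46 m/s.
4–6 s: v starts -46 m/s; Δx = -46·2 + ½·-4·2² = -100 m; v ends -54 m/s.
6–7 s: v starts -54 m/s; Δx = -54·1 + ½·2·1² = -53 m; v ends -52 m/s.
x(7) = 8 + Σ Δx = -241 m.

-241 m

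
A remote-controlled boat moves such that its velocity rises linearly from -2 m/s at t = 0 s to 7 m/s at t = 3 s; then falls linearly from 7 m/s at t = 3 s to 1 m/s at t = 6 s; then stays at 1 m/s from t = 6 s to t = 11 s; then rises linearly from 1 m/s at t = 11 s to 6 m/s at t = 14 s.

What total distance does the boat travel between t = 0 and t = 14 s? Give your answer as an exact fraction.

Distance (not displacement) is the total path length: add the absolute areas under v-t.
0–3 s: v = 0 at t = 2/3 s; triangle areas 2/3 + 49/6 = 53/6 m
3–6 s: |½(7 + 1)(3)| = 12 m
6–11 s: |1| × 5 = 5 m
11–14 s: |½(1 + 6)(3)| = 10.5 m
Total distance = 109/3 m

109/3 m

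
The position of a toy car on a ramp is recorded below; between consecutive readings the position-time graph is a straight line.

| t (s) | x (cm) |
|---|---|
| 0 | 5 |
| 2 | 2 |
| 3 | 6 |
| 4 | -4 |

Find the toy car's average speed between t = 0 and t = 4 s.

4.25 cm/s

Average speed = (total path length)/(elapsed time); on a piecewise-linear x-t graph the path length is Σ|Δx|.
0–2 s: |Δx| = |2 − 5| = 3 cm
2–3 s: |Δx| = |6 − 2| = 4 cm
3–4 s: |Δx| = |-4 − 6| = 10 cm
Total path = 17 cm; average speed = 17/4 = 4.25 cm/s.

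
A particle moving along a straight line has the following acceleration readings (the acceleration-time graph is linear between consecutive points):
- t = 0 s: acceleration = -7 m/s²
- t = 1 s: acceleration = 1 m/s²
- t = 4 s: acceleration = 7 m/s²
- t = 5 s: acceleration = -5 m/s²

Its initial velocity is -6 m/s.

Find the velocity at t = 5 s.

Δv equals the area under the a-t graph; then v = v₀ + Δv.
0–1 s: ½(-7 + 1)(1) = -3 m/s
1–4 s: ½(1 + 7)(3) = 12 m/s
4–5 s: ½(7 + -5)(1) = 1 m/s
Δv = 10 m/s, so v(5) = -6 + (10) = 4 m/s.

4 m/s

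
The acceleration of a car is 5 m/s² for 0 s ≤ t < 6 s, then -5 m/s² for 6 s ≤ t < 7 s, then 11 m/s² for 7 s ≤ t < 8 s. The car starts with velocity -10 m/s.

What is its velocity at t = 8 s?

Δv equals the area under the a-t graph; then v = v₀ + Δv.
0–6 s: 5 × 6 = 30 m/s
6–7 s: -5 × 1 = -5 m/s
7–8 s: 11 × 1 = 11 m/s
Δv = 36 m/s, so v(8) = -10 + (36) = 26 m/s.

26 m/s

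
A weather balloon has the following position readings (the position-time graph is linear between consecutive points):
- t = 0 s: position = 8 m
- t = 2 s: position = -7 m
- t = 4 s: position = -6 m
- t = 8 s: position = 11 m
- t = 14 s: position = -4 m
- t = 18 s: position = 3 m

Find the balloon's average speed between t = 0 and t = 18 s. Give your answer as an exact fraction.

55/18 m/s

Average speed = (total path length)/(elapsed time); on a piecewise-linear x-t graph the path length is Σ|Δx|.
0–2 s: |Δx| = |-7 − 8| = 15 m
2–4 s: |Δx| = |-6 − -7| = 1 m
4–8 s: |Δx| = |11 − -6| = 17 m
8–14 s: |Δx| = |-4 − 11| = 15 m
14–18 s: |Δx| = |3 − -4| = 7 m
Total path = 55 m; average speed = 55/18 = 55/18 m/s.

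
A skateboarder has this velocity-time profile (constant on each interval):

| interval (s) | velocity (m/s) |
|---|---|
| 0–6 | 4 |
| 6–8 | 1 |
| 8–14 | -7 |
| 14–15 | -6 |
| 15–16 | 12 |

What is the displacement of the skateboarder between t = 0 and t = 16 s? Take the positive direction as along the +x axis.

Displacement is the signed area under the v-t curve.
0–6 s: 4 × 6 = 24 m
6–8 s: 1 × 2 = 2 m
8–14 s: -7 × 6 = -42 m
14–15 s: -6 × 1 = -6 m
15–16 s: 12 × 1 = 12 m
Net displacement = -10 m

-10 m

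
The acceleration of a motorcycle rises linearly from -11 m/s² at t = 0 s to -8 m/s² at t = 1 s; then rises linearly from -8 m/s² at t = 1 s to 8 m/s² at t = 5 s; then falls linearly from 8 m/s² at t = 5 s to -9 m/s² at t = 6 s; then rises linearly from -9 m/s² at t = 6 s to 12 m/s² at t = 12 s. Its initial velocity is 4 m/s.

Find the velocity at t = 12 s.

Δv equals the area under the a-t graph; then v = v₀ + Δv.
0–1 s: ½(-11 + -8)(1) = -9.5 m/s
1–5 s: ½(-8 + 8)(4) = 0 m/s
5–6 s: ½(8 + -9)(1) = -0.5 m/s
6–12 s: ½(-9 + 12)(6) = 9 m/s
Δv = -1 m/s, so v(12) = 4 + (-1) = 3 m/s.

3 m/s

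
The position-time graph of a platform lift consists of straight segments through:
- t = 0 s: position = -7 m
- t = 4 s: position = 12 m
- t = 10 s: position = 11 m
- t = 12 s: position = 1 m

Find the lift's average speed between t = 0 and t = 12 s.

2.5 m/s

Average speed = (total path length)/(elapsed time); on a piecewise-linear x-t graph the path length is Σ|Δx|.
0–4 s: |Δx| = |12 − -7| = 19 m
4–10 s: |Δx| = |11 − 12| = 1 m
10–12 s: |Δx| = |1 − 11| = 10 m
Total path = 30 m; average speed = 30/12 = 2.5 m/s.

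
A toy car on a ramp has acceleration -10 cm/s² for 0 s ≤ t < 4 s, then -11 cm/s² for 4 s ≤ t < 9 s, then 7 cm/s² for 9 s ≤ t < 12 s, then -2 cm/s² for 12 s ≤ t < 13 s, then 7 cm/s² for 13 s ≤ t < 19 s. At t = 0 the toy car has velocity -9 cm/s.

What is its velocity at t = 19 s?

-43 cm/s

Δv equals the area under the a-t graph; then v = v₀ + Δv.
0–4 s: -10 × 4 = -40 cm/s
4–9 s: -11 × 5 = -55 cm/s
9–12 s: 7 × 3 = 21 cm/s
12–13 s: -2 × 1 = -2 cm/s
13–19 s: 7 × 6 = 42 cm/s
Δv = -34 cm/s, so v(19) = -9 + (-34) = -43 cm/s.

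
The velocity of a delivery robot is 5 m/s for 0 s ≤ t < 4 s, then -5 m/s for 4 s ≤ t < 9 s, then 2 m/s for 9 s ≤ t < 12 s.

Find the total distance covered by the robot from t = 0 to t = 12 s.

Total distance travelled is ∫|v| dt — sum the magnitudes of each area piece.
0–4 s: |5| × 4 = 20 m
4–9 s: |-5| × 5 = 25 m
9–12 s: |2| × 3 = 6 m
Total distance = 51 m

51 m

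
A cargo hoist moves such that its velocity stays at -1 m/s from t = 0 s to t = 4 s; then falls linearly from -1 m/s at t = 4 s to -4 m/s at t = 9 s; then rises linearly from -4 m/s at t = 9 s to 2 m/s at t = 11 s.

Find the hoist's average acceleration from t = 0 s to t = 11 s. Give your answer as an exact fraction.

Average acceleration = Δv/Δt = (2 − -1)/(11 − 0) = 3/11 m/s².

3/11 m/s²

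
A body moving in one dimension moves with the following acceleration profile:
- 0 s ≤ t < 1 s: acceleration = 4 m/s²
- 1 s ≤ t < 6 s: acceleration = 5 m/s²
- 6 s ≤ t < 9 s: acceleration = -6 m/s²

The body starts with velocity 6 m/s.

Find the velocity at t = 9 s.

17 m/s

Δv equals the area under the a-t graph; then v = v₀ + Δv.
0–1 s: 4 × 1 = 4 m/s
1–6 s: 5 × 5 = 25 m/s
6–9 s: -6 × 3 = -18 m/s
Δv = 11 m/s, so v(9) = 6 + (11) = 17 m/s.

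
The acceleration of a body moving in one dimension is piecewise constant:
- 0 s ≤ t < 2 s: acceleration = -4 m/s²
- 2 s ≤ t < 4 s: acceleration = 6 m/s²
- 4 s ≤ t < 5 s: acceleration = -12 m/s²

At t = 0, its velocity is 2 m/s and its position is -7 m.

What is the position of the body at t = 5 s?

On each constant-a segment, Δv = aΔt and Δx = v₀Δt + ½aΔt²; chain segment to segment.
0–2 s: v starts 2 m/s; Δx = 2·2 + ½·-4·2² = -4 m; v ends -6 m/s.
2–4 s: v starts -6 m/s; Δx = -6·2 + ½·6·2² = 0 m; v ends 6 m/s.
4–5 s: v starts 6 m/s; Δx = 6·1 + ½·-12·1² = 0 m; v ends -6 m/s.
x(5) = -7 + Σ Δx = -11 m.

-11 m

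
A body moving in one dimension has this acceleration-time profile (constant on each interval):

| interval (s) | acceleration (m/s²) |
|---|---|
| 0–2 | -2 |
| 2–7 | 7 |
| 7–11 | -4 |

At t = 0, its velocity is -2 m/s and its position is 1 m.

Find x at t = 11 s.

134.5 m

On each constant-a segment, Δv = aΔt and Δx = v₀Δt + ½aΔt²; chain segment to segment.
0–2 s: v starts -2 m/s; Δx = -2·2 + ½·-2·2² = -8 m; v ends -6 m/s.
2–7 s: v starts -6 m/s; Δx = -6·5 + ½·7·5² = 57.5 m; v ends 29 m/s.
7–11 s: v starts 29 m/s; Δx = 29·4 + ½·-4·4² = 84 m; v ends 13 m/s.
x(11) = 1 + Σ Δx = 134.5 m.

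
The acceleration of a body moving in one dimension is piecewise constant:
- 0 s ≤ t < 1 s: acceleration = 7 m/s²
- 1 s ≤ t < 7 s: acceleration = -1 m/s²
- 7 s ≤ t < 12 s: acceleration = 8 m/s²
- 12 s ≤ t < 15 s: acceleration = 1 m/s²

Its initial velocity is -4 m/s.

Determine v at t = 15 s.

40 m/s

Δv equals the area under the a-t graph; then v = v₀ + Δv.
0–1 s: 7 × 1 = 7 m/s
1–7 s: -1 × 6 = -6 m/s
7–12 s: 8 × 5 = 40 m/s
12–15 s: 1 × 3 = 3 m/s
Δv = 44 m/s, so v(15) = -4 + (44) = 40 m/s.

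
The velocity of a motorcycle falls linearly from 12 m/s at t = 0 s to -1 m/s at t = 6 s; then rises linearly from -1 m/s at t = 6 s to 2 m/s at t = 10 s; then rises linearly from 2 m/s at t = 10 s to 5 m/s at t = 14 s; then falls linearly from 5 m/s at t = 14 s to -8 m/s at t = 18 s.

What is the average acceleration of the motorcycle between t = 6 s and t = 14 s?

0.75 m/s²

Average acceleration = Δv/Δt = (5 − -1)/(14 − 6) = 0.75 m/s².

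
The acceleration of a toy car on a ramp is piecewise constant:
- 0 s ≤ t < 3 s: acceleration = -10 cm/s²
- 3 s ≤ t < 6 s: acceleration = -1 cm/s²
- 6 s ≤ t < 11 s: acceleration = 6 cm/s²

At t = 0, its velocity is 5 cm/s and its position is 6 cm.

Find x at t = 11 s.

-168.5 cm

On each constant-a segment, Δv = aΔt and Δx = v₀Δt + ½aΔt²; chain segment to segment.
0–3 s: v starts 5 cm/s; Δx = 5·3 + ½·-10·3² = -30 cm; v ends -25 cm/s.
3–6 s: v starts -25 cm/s; Δx = -25·3 + ½·-1·3² = -79.5 cm; v ends -28 cm/s.
6–11 s: v starts -28 cm/s; Δx = -28·5 + ½·6·5² = -65 cm; v ends 2 cm/s.
x(11) = 6 + Σ Δx = -168.5 cm.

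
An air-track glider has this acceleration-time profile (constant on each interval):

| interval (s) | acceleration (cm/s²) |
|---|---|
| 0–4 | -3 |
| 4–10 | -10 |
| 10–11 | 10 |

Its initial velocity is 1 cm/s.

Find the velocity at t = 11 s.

Δv equals the area under the a-t graph; then v = v₀ + Δv.
0–4 s: -3 × 4 = -12 cm/s
4–10 s: -10 × 6 = -60 cm/s
10–11 s: 10 × 1 = 10 cm/s
Δv = -62 cm/s, so v(11) = 1 + (-62) = -61 cm/s.

-61 cm/s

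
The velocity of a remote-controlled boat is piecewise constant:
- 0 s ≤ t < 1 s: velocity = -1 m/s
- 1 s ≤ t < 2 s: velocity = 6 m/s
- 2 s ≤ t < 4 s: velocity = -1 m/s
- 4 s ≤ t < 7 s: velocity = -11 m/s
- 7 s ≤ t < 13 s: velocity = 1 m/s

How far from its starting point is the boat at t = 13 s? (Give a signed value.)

Net displacement equals the area under the velocity-time graph (areas below the axis count negative).
0–1 s: -1 × 1 = -1 m
1–2 s: 6 × 1 = 6 m
2–4 s: -1 × 2 = -2 m
4–7 s: -11 × 3 = -33 m
7–13 s: 1 × 6 = 6 m
Net displacement = -24 m

-24 m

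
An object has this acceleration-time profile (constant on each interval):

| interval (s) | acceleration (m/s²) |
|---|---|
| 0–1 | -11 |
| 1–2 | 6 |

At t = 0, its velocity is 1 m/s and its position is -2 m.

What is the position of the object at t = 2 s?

-13.5 m

On each constant-a segment, Δv = aΔt and Δx = v₀Δt + ½aΔt²; chain segment to segment.
0–1 s: v starts 1 m/s; Δx = 1·1 + ½·-11·1² = -4.5 m; v ends -10 m/s.
1–2 s: v starts -10 m/s; Δx = -10·1 + ½·6·1² = -7 m; v ends -4 m/s.
x(2) = -2 + Σ Δx = -13.5 m.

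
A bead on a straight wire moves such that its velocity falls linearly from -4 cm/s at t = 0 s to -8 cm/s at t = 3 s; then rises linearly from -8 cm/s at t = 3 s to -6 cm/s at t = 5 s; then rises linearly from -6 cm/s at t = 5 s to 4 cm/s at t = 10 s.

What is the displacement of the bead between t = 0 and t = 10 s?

Net displacement equals the area under the velocity-time graph (areas below the axis count negative).
0–3 s: ½(-4 + -8)(3) = -18 cm
3–5 s: ½(-8 + -6)(2) = -14 cm
5–10 s: ½(-6 + 4)(5) = -5 cm
Net displacement = -37 cm

-37 cm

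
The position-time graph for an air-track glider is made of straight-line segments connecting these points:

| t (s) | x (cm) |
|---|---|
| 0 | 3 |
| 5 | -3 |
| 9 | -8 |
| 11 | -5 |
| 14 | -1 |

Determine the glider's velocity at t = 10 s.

1.5 cm/s

Velocity is the slope of the x-t graph on 9–11 s: (-5 − -8)/(11 − 9) = 1.5 cm/s.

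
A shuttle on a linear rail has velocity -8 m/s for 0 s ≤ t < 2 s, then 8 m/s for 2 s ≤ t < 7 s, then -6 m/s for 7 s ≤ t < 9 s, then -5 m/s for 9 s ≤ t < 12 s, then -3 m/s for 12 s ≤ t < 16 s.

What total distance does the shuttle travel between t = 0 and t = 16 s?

Distance (not displacement) is the total path length: add the absolute areas under v-t.
0–2 s: |-8| × 2 = 16 m
2–7 s: |8| × 5 = 40 m
7–9 s: |-6| × 2 = 12 m
9–12 s: |-5| × 3 = 15 m
12–16 s: |-3| × 4 = 12 m
Total distance = 95 m

95 m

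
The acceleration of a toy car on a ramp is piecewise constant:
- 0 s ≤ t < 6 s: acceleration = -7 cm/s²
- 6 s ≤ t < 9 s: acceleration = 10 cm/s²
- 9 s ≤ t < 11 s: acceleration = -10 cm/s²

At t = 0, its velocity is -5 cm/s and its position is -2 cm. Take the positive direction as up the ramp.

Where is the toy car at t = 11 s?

On each constant-a segment, Δv = aΔt and Δx = v₀Δt + ½aΔt²; chain segment to segment.
0–6 s: v starts -5 cm/s; Δx = -5·6 + ½·-7·6² = -156 cm; v ends -47 cm/s.
6–9 s: v starts -47 cm/s; Δx = -47·3 + ½·10·3² = -96 cm; v ends -17 cm/s.
9–11 s: v starts -17 cm/s; Δx = -17·2 + ½·-10·2² = -54 cm; v ends -37 cm/s.
x(11) = -2 + Σ Δx = -308 cm.

-308 cm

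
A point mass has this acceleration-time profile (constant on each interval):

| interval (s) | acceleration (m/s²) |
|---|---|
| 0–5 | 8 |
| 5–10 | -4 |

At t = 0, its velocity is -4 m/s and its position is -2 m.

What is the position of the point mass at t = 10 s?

208 m

On each constant-a segment, Δv = aΔt and Δx = v₀Δt + ½aΔt²; chain segment to segment.
0–5 s: v starts -4 m/s; Δx = -4·5 + ½·8·5² = 80 m; v ends 36 m/s.
5–10 s: v starts 36 m/s; Δx = 36·5 + ½·-4·5² = 130 m; v ends 16 m/s.
x(10) = -2 + Σ Δx = 208 m.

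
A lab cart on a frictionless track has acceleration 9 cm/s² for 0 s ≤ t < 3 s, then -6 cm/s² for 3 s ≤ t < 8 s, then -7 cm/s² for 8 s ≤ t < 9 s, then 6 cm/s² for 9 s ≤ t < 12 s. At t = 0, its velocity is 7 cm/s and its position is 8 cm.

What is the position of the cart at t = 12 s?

On each constant-a segment, Δv = aΔt and Δx = v₀Δt + ½aΔt²; chain segment to segment.
0–3 s: v starts 7 cm/s; Δx = 7·3 + ½·9·3² = 61.5 cm; v ends 34 cm/s.
3–8 s: v starts 34 cm/s; Δx = 34·5 + ½·-6·5² = 95 cm; v ends 4 cm/s.
8–9 s: v starts 4 cm/s; Δx = 4·1 + ½·-7·1² = 0.5 cm; v ends -3 cm/s.
9–12 s: v starts -3 cm/s; Δx = -3·3 + ½·6·3² = 18 cm; v ends 15 cm/s.
x(12) = 8 + Σ Δx = 183 cm.

183 cm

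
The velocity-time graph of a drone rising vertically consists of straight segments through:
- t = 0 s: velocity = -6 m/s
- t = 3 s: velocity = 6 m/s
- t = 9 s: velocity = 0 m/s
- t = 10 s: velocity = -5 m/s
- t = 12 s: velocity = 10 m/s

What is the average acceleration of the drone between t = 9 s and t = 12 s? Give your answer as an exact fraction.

Average acceleration = Δv/Δt = (10 − 0)/(12 − 9) = 10/3 m/s².

10/3 m/s²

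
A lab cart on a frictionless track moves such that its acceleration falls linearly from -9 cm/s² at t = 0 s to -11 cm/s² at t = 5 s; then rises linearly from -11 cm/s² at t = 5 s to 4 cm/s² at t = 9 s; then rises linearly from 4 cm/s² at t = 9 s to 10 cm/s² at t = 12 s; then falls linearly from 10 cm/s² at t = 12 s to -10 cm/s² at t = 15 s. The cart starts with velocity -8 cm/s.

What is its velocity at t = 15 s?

-51 cm/s

Δv equals the area under the a-t graph; then v = v₀ + Δv.
0–5 s: ½(-9 + -11)(5) = -50 cm/s
5–9 s: ½(-11 + 4)(4) = -14 cm/s
9–12 s: ½(4 + 10)(3) = 21 cm/s
12–15 s: ½(10 + -10)(3) = 0 cm/s
Δv = -43 cm/s, so v(15) = -8 + (-43) = -51 cm/s.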